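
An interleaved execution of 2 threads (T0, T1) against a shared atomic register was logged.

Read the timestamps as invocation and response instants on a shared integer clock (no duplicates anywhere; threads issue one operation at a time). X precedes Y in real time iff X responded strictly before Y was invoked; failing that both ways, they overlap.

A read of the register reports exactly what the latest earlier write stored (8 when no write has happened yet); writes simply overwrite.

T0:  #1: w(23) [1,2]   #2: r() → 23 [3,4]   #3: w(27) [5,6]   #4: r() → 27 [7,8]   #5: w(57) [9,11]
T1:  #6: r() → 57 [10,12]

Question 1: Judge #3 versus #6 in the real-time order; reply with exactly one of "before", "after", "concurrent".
before

#3 spans [5,6], #6 spans [10,12]
resp(#3)=6 < inv(#6)=10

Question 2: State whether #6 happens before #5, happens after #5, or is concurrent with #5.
concurrent

#6 spans [10,12], #5 spans [9,11]
the intervals overlap in both directions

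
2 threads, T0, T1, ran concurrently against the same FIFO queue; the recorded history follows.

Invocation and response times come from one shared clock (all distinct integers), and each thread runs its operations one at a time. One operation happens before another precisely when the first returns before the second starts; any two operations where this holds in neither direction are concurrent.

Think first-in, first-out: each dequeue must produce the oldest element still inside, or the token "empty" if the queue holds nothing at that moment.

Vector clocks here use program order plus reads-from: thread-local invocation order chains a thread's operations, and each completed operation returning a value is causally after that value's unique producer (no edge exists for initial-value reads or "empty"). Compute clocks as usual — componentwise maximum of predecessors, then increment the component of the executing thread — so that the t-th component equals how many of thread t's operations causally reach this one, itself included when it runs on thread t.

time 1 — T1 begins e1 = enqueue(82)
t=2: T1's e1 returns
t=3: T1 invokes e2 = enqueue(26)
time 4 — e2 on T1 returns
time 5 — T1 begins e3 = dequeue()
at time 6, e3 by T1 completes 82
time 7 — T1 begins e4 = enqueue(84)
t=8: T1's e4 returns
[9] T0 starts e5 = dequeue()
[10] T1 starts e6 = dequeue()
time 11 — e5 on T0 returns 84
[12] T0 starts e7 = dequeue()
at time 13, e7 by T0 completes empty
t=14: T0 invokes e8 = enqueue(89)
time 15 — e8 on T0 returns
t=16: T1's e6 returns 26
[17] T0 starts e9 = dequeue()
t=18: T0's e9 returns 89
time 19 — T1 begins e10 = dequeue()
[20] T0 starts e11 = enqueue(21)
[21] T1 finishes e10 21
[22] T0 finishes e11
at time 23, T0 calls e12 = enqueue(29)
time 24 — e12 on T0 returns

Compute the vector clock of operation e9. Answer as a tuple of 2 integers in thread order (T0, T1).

(4, 4)

e1 (invocation 1): nothing precedes it; T1's component alone gives (0, 1)
merge at e2 (invoked 3): VC(e1)=(0, 1), own-thread bump on T1 → (0, 2)
merge at e3 (invoked 5): VC(e1)=(0, 1), VC(e2)=(0, 2), own-thread bump on T1 → (0, 3)
merge at e4 (invoked 7): VC(e3)=(0, 3), own-thread bump on T1 → (0, 4)
merge at e6 (invoked 10): VC(e2)=(0, 2), VC(e4)=(0, 4), own-thread bump on T1 → (0, 5)
merge at e5 (invoked 9): VC(e4)=(0, 4), own-thread bump on T0 → (1, 4)
merge at e7 (invoked 12): VC(e5)=(1, 4), own-thread bump on T0 → (2, 4)
merge at e8 (invoked 14): VC(e7)=(2, 4), own-thread bump on T0 → (3, 4)
merge at e9 (invoked 17): VC(e8)=(3, 4), own-thread bump on T0 → (4, 4)
merge at e11 (invoked 20): VC(e9)=(4, 4), own-thread bump on T0 → (5, 4)
merge at e12 (invoked 23): VC(e11)=(5, 4), own-thread bump on T0 → (6, 4)
merge at e10 (invoked 19): VC(e6)=(0, 5), VC(e11)=(5, 4), own-thread bump on T1 → (5, 6)
target: VC(e9) = (4, 4)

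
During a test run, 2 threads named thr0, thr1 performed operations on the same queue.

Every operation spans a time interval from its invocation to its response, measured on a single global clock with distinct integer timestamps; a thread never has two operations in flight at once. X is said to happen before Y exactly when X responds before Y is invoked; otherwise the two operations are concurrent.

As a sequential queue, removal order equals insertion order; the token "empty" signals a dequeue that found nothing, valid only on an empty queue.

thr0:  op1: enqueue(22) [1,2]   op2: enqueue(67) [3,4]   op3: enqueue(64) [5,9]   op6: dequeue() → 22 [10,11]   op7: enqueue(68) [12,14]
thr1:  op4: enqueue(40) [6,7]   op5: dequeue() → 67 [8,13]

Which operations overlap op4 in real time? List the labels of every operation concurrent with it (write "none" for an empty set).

op4 spans [6,7]; an op avoiding the whole window 6..7 is ordered, any other is concurrent
op1 [1,2]: before
op2 [3,4]: before
op3 [5,9]: concurrent
op5 [8,13]: after
op6 [10,11]: after
op7 [12,14]: after

op3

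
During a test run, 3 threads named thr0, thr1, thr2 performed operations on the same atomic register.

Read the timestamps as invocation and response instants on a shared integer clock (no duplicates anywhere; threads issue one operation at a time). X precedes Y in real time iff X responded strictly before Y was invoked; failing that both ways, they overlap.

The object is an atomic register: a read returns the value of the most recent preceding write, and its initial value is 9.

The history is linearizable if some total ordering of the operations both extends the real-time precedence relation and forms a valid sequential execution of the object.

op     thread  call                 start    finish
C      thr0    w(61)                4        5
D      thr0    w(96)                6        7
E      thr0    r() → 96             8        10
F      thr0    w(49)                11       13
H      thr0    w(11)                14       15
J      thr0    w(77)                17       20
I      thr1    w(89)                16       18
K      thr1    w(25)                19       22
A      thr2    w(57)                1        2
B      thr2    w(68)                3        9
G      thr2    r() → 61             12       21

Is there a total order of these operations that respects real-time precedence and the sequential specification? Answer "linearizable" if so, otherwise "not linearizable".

not linearizable

through event 20 a valid linearization exists; event 21 (G responding at time 21) ends that
40 orders of the 10 completed atomic register ops respect real time; none is legal
including or dropping the 1 pending operation (K) in any combination fails
e.g. A, B, C, D, E, F, G, H, I, J (pending dropped): illegal at step 7, since G r() → 61 cannot apply there
e.g. A, B, C, D, E, F, G, H, J, I (pending dropped): illegal at step 7, since G r() → 61 cannot apply there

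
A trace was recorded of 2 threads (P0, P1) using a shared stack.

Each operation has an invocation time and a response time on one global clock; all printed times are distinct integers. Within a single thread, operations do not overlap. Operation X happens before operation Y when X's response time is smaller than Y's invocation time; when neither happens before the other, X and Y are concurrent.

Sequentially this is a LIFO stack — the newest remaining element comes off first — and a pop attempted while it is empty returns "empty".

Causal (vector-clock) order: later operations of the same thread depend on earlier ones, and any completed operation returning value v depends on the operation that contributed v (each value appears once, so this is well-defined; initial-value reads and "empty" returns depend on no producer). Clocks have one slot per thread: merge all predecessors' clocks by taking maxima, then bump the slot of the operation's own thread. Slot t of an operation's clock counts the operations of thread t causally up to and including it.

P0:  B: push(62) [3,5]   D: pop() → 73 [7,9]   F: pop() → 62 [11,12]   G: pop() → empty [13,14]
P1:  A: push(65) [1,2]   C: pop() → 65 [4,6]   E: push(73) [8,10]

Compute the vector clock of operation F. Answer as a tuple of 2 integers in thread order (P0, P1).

(3, 3)

invoked at 1, A has no predecessors; its own P1 bump gives (0, 1)
invoked at 3, B has no predecessors; its own P0 bump gives (1, 0)
from VC(A)=(0, 1), C (invoked 4) maxes components and bumps P1 → (0, 2)
from VC(C)=(0, 2), E (invoked 8) maxes components and bumps P1 → (0, 3)
from VC(B)=(1, 0), VC(E)=(0, 3), D (invoked 7) maxes components and bumps P0 → (2, 3)
from VC(B)=(1, 0), VC(D)=(2, 3), F (invoked 11) maxes components and bumps P0 → (3, 3)
from VC(F)=(3, 3), G (invoked 13) maxes components and bumps P0 → (4, 3)
target: VC(F) = (3, 3)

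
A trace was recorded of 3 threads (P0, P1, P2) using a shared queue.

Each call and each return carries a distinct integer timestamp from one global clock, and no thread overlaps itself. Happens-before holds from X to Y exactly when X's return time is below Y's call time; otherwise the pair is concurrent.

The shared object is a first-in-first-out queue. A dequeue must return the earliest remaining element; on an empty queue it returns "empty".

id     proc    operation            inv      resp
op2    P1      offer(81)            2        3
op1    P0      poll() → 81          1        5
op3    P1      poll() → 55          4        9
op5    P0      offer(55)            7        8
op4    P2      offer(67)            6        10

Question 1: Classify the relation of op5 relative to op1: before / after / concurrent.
op5 spans [7,8], op1 spans [1,5]
resp(op1)=5 < inv(op5)=7

after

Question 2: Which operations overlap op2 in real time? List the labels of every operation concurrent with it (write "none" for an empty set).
op2 spans [2,3]: anything still running between times 2 and 3 counts as concurrent
op1 [1,5]: concurrent
op3 [4,9]: after
op4 [6,10]: after
op5 [7,8]: after

op1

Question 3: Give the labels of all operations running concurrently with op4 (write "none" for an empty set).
concurrent with op4 ([6,10]): every op whose interval crosses 6..10
op1 [1,5]: before
op2 [2,3]: before
op3 [4,9]: concurrent
op5 [7,8]: concurrent

op3, op5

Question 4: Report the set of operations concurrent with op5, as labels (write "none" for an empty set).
op5 spans [7,8]; an op avoiding the whole window 7..8 is ordered, any other is concurrent
op1 [1,5]: before
op2 [2,3]: before
op3 [4,9]: concurrent
op4 [6,10]: concurrent

op3, op4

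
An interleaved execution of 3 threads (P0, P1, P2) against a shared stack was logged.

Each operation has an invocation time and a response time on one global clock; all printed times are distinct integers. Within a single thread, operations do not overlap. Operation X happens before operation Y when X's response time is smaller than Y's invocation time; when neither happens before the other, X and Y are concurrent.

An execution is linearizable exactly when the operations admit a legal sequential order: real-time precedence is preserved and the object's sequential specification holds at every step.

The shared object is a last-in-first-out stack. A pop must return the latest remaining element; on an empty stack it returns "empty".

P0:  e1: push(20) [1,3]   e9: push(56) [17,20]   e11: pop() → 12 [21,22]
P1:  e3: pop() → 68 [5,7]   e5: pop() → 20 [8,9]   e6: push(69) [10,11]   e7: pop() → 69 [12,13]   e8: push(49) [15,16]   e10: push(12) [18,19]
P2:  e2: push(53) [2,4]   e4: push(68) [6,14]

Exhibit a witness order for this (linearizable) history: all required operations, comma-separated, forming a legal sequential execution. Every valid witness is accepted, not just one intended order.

e2, e1, e4, e3, e5, e6, e7, e8, e9, e10, e11

1. e2 push(53), leaving stack <53>
2. e1 push(20), leaving stack <53,20>
3. e4 push(68), leaving stack <53,20,68>
4. e3 pop() → 68, leaving stack <53,20>
5. e5 pop() → 20, leaving stack <53>
6. e6 push(69), leaving stack <53,69>
7. e7 pop() → 69, leaving stack <53>
8. e8 push(49), leaving stack <53,49>
9. e9 push(56), leaving stack <53,49,56>
10. e10 push(12), leaving stack <53,49,56,12>
11. e11 pop() → 12, leaving stack <53,49,56>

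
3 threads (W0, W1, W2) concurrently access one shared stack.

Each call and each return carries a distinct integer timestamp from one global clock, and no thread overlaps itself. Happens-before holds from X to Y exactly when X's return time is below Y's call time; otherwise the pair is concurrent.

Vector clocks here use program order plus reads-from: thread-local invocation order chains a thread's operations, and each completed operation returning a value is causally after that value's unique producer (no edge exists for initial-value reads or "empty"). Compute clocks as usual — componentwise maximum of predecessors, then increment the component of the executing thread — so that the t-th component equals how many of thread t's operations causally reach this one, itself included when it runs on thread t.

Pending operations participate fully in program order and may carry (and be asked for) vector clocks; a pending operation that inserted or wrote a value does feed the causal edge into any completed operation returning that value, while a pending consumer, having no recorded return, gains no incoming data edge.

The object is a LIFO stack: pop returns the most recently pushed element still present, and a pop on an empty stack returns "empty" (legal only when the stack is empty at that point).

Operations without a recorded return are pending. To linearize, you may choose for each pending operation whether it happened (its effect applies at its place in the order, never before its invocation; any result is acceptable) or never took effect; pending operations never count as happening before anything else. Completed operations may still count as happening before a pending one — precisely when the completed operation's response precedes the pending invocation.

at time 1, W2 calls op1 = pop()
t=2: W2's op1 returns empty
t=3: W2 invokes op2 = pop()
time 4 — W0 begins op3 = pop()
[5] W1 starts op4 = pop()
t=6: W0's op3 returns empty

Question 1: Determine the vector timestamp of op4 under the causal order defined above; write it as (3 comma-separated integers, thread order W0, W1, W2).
Answer: (0, 1, 0)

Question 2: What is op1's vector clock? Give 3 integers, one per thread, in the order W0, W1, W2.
Answer: (0, 0, 1)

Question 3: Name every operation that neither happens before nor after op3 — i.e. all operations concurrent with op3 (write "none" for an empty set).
Answer: op2, op4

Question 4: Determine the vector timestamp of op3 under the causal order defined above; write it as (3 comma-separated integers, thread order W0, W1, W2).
Answer: (1, 0, 0)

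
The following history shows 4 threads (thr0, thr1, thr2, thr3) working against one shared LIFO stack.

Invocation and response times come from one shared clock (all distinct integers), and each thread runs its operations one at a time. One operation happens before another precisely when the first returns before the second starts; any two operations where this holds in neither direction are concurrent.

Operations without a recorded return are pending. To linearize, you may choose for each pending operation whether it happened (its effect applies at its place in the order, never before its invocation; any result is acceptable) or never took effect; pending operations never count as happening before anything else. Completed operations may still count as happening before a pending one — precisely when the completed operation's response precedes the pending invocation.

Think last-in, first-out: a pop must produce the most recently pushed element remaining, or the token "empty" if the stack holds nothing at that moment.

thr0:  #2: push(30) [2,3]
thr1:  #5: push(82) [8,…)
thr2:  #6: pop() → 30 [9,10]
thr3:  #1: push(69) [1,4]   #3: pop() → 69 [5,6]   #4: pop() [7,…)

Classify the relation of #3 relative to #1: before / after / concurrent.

after

#3 spans [5,6], #1 spans [1,4]
resp(#1)=4 < inv(#3)=5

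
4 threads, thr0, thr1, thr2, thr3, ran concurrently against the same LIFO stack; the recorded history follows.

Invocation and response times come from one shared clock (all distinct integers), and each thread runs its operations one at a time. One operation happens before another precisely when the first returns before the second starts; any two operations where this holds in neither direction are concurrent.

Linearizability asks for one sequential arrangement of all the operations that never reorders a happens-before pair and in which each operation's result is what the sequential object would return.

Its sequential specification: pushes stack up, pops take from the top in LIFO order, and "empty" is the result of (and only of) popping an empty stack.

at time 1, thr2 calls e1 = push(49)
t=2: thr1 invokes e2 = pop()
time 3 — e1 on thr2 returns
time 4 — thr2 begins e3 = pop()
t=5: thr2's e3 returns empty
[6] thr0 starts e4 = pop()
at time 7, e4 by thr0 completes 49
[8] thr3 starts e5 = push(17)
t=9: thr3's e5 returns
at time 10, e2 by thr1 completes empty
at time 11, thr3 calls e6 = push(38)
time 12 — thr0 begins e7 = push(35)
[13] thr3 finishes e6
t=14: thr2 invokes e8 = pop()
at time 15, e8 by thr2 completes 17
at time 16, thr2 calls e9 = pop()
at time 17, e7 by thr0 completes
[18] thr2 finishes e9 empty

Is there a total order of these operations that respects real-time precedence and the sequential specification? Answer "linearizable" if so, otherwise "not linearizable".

not linearizable

cut after 6 events: linearizable; cut after 7 events (e4 responds, time 7): not linearizable
exhaustive check: the 3 completed LIFO stack ops admit one real-time order; illegal
including or dropping the 1 pending operation (e2) in any combination fails
one such order, e1, e3, e4 (pending dropped), breaks at step 2 where e3 pop() → empty is illegal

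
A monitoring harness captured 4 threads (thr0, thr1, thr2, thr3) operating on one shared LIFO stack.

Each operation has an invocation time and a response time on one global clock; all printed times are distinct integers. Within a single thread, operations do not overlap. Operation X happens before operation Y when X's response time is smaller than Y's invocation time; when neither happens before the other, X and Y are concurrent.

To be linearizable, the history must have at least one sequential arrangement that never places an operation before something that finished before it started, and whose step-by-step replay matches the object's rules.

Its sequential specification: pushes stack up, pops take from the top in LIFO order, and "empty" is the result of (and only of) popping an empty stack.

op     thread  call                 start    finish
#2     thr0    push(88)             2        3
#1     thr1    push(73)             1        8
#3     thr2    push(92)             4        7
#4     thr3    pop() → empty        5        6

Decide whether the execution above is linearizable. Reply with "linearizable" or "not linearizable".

not linearizable

already the first 6 events (up to #4's response at time 6) admit no linearization; the first 5 still do
exactly one order of the 2 completed ops respects real time; the LIFO stack replay fails
completion choices over the 2 pending operations (#1, #3) were checked; none helps
one such order, #2, #4 (pending dropped), breaks at step 2 where #4 pop() → empty is illegal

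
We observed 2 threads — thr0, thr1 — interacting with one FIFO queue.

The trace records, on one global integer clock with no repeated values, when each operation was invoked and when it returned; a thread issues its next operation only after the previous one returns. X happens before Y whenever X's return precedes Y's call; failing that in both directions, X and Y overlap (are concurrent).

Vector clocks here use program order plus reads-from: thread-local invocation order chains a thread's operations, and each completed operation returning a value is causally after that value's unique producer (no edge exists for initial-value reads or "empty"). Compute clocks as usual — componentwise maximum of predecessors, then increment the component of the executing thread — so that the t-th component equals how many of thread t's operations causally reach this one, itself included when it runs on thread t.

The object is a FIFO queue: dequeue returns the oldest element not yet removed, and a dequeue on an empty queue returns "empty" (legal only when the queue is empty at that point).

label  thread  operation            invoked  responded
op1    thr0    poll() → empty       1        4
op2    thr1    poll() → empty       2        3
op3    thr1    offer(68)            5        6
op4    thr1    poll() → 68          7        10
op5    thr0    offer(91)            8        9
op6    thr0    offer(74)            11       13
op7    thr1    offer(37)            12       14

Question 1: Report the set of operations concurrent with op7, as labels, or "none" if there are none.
Answer: op6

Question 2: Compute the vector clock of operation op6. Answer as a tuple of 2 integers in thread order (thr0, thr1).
Answer: (3, 0)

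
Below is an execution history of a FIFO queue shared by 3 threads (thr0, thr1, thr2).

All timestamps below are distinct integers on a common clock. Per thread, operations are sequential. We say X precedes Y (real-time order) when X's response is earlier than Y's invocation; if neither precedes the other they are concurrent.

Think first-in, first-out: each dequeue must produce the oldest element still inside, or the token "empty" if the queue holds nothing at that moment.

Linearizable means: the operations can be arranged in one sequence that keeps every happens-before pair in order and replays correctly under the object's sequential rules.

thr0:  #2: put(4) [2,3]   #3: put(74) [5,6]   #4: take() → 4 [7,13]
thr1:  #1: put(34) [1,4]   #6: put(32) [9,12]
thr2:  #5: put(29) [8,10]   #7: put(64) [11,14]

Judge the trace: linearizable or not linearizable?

linearizable

a witness: #2, #1, #3, #4, #5, #6, #7
step 1: #2 put(4) — queue <4>
step 2: #1 put(34) — queue <4,34>
step 3: #3 put(74) — queue <4,34,74>
step 4: #4 take() → 4 — queue <34,74>
step 5: #5 put(29) — queue <34,74,29>
step 6: #6 put(32) — queue <34,74,29,32>
step 7: #7 put(64) — queue <34,74,29,32,64>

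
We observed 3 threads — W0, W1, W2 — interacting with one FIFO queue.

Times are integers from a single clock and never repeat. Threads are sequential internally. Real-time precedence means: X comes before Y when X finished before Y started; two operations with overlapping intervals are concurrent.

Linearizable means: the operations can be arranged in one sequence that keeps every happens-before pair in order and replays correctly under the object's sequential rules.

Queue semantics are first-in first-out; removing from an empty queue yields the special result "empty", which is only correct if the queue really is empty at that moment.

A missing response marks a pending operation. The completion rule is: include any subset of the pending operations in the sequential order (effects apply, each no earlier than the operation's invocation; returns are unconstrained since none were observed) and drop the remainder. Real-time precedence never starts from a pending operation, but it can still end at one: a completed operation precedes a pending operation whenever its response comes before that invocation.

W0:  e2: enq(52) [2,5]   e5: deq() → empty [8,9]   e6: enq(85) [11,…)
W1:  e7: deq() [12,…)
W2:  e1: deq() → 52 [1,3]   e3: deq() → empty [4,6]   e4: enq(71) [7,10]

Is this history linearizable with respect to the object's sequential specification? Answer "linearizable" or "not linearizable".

a witness: e2, e1, e3, e5, e4
after step 1 (e2 enq(52)): queue <52>
after step 2 (e1 deq() → 52): queue <>
after step 3 (e3 deq() → empty): queue <>
after step 4 (e5 deq() → empty): queue <>
after step 5 (e4 enq(71)): queue <71>

linearizable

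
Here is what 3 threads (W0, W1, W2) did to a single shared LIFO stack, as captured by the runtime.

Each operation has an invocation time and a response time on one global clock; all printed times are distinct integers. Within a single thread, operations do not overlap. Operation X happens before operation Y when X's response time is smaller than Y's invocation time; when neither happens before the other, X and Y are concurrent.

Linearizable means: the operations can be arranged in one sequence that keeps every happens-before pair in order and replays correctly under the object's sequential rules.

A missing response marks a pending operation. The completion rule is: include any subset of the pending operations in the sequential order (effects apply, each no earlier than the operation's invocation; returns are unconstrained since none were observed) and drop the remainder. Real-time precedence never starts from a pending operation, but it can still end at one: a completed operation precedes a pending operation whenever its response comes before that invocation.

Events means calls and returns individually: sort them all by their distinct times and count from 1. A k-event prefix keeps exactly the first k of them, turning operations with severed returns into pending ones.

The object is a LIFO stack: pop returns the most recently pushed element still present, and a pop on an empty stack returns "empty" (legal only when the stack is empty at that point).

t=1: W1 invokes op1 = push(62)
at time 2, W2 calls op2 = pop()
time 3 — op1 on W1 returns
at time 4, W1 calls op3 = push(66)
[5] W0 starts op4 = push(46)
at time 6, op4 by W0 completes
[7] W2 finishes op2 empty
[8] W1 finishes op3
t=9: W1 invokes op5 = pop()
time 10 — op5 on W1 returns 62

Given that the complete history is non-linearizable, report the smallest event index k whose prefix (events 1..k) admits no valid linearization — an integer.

events 1..9 are linearizable, e.g. via op2, op1, op3, op4:
1. op2 pop() → empty, leaving stack <>
2. op1 push(62), leaving stack <62>
3. op3 push(66), leaving stack <62,66>
4. op4 push(46), leaving stack <62,66,46>
once event 10 joins (op5's response, time 10), exhaustive search finds no witness
for example op1, op2, op3, op4, op5 fails at step 2: op2 pop() → empty is not legal there
for example op1, op2, op4, op3, op5 fails at step 2: op2 pop() → empty is not legal there

10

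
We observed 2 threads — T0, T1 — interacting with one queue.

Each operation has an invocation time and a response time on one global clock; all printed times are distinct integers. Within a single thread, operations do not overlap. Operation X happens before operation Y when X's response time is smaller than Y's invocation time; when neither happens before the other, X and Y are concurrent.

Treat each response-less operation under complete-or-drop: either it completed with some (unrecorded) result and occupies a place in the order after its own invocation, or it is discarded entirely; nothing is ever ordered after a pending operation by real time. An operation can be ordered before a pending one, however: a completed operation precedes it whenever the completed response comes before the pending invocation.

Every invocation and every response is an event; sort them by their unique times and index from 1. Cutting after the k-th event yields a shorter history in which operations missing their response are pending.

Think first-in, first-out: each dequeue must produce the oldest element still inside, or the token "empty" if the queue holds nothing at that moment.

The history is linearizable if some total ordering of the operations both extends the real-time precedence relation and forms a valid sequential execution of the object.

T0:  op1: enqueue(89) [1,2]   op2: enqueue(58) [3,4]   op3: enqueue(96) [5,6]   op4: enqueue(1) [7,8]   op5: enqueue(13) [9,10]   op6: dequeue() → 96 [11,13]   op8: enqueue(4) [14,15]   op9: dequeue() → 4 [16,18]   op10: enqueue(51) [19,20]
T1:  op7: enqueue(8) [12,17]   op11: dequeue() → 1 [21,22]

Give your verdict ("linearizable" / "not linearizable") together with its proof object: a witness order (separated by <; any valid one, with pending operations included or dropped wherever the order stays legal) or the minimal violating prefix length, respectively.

events 1..12 are fine; event 13 — the response of op6 at time 13 — makes the prefix non-linearizable
exhaustive check: the 6 completed queue ops admit one real-time order; illegal
include/drop combinations of the 1 pending operation (op7) were all tried; none helps
one such order, op1, op2, op3, op4, op5, op6 (pending dropped), breaks at step 6 where op6 dequeue() → 96 is illegal

not linearizable — minimal violating prefix: 13 events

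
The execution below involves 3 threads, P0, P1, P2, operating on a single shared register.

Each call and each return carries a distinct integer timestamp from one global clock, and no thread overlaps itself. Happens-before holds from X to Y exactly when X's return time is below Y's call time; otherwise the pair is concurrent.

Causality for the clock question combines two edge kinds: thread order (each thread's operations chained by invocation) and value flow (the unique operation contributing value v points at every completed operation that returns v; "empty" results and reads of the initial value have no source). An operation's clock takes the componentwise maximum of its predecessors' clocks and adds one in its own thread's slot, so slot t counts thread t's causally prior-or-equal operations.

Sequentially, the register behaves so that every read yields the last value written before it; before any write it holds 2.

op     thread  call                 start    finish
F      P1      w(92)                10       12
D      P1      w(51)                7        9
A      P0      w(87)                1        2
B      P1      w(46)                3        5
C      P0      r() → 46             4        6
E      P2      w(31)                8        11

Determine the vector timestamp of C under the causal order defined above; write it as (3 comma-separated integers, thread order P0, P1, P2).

VC(E, invoked at 8): no causal predecessors; +1 on P2 → (0, 0, 1)
VC(B, invoked at 3): no causal predecessors; +1 on P1 → (0, 1, 0)
VC(A, invoked at 1): no causal predecessors; +1 on P0 → (1, 0, 0)
VC(D, invoked at 7): max of VC(B)=(0, 1, 0), then +1 on thread P1 → (0, 2, 0)
VC(F, invoked at 10): max of VC(D)=(0, 2, 0), then +1 on thread P1 → (0, 3, 0)
VC(C, invoked at 4): max of VC(A)=(1, 0, 0), VC(B)=(0, 1, 0), then +1 on thread P0 → (2, 1, 0)
target: VC(C) = (2, 1, 0)

(2, 1, 0)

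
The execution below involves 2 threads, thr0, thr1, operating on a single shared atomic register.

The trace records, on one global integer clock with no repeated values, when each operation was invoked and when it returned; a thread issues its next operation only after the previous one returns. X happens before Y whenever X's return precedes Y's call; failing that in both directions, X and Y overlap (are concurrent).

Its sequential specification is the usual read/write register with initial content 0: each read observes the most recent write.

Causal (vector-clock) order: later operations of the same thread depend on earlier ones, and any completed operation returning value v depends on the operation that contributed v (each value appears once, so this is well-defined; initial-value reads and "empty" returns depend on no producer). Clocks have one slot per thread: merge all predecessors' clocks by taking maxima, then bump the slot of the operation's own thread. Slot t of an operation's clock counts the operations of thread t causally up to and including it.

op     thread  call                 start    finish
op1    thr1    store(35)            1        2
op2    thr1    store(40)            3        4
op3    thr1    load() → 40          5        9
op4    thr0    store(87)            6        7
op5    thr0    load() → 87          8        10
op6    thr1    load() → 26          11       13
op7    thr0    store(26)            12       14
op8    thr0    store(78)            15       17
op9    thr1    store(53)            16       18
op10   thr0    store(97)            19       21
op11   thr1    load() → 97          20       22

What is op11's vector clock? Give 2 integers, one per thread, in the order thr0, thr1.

(5, 6)

root op op1, invoked 1: fresh clock plus thr1's own tick → (0, 1)
root op op4, invoked 6: fresh clock plus thr0's own tick → (1, 0)
op2, invoked 3, takes VC(op1)=(0, 1) under max, adds 1 for thr1 → (0, 2)
op5, invoked 8, takes VC(op4)=(1, 0) under max, adds 1 for thr0 → (2, 0)
op3, invoked 5, takes VC(op2)=(0, 2) under max, adds 1 for thr1 → (0, 3)
op7, invoked 12, takes VC(op5)=(2, 0) under max, adds 1 for thr0 → (3, 0)
op8, invoked 15, takes VC(op7)=(3, 0) under max, adds 1 for thr0 → (4, 0)
op10, invoked 19, takes VC(op8)=(4, 0) under max, adds 1 for thr0 → (5, 0)
op6, invoked 11, takes VC(op3)=(0, 3), VC(op7)=(3, 0) under max, adds 1 for thr1 → (3, 4)
op9, invoked 16, takes VC(op6)=(3, 4) under max, adds 1 for thr1 → (3, 5)
op11, invoked 20, takes VC(op9)=(3, 5), VC(op10)=(5, 0) under max, adds 1 for thr1 → (5, 6)
target: VC(op11) = (5, 6)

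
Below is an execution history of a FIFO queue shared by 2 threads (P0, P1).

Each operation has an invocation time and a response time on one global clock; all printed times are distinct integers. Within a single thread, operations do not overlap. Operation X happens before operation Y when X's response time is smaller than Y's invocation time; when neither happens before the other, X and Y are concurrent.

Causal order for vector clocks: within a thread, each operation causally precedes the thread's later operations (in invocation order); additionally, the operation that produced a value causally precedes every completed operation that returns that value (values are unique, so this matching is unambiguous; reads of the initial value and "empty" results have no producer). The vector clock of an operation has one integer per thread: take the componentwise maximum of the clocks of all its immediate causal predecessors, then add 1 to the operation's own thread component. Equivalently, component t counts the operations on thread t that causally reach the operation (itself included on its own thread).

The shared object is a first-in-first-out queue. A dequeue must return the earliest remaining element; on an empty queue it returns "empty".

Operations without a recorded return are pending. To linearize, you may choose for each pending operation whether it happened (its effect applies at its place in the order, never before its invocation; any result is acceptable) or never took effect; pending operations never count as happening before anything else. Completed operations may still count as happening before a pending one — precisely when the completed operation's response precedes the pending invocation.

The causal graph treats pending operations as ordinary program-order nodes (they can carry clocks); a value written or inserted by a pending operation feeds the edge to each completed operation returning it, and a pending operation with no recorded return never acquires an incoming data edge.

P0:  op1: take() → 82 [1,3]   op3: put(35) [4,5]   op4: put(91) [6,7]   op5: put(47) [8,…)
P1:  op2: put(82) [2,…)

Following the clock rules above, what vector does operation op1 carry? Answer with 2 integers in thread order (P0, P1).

(1, 1)

VC(op2, invoked at 2): no causal predecessors; +1 on P1 → (0, 1)
op1 (invocation 1): componentwise max over VC(op2)=(0, 1), +1 at P0, giving (1, 1)
op3 (invocation 4): componentwise max over VC(op1)=(1, 1), +1 at P0, giving (2, 1)
op4 (invocation 6): componentwise max over VC(op3)=(2, 1), +1 at P0, giving (3, 1)
op5 (invocation 8): componentwise max over VC(op4)=(3, 1), +1 at P0, giving (4, 1)
target: VC(op1) = (1, 1)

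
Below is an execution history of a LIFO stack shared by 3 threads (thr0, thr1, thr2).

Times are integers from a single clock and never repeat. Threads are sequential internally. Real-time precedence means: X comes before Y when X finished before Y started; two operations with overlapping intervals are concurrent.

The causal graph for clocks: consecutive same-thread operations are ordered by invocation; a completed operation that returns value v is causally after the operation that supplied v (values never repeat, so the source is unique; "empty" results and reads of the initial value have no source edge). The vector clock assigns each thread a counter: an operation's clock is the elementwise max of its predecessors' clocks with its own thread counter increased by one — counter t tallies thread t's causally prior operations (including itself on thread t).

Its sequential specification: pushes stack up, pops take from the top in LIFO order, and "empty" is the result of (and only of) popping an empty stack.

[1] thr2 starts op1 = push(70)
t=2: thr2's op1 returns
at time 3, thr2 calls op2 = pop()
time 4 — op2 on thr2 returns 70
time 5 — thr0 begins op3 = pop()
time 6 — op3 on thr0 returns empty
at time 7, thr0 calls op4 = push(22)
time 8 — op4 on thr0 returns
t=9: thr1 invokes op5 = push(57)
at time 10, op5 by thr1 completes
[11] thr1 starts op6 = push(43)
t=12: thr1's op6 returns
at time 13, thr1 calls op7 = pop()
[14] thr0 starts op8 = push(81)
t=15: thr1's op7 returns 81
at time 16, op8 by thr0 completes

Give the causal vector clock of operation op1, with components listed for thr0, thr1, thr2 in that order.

(0, 0, 1)

invoked at 1, op1 has no predecessors; its own thr2 bump gives (0, 0, 1)
invoked at 9, op5 has no predecessors; its own thr1 bump gives (0, 1, 0)
invoked at 5, op3 has no predecessors; its own thr0 bump gives (1, 0, 0)
op2, invoked 3, takes VC(op1)=(0, 0, 1) under max, adds 1 for thr2 → (0, 0, 2)
op6, invoked 11, takes VC(op5)=(0, 1, 0) under max, adds 1 for thr1 → (0, 2, 0)
op4, invoked 7, takes VC(op3)=(1, 0, 0) under max, adds 1 for thr0 → (2, 0, 0)
op8, invoked 14, takes VC(op4)=(2, 0, 0) under max, adds 1 for thr0 → (3, 0, 0)
op7, invoked 13, takes VC(op6)=(0, 2, 0), VC(op8)=(3, 0, 0) under max, adds 1 for thr1 → (3, 3, 0)
target: VC(op1) = (0, 0, 1)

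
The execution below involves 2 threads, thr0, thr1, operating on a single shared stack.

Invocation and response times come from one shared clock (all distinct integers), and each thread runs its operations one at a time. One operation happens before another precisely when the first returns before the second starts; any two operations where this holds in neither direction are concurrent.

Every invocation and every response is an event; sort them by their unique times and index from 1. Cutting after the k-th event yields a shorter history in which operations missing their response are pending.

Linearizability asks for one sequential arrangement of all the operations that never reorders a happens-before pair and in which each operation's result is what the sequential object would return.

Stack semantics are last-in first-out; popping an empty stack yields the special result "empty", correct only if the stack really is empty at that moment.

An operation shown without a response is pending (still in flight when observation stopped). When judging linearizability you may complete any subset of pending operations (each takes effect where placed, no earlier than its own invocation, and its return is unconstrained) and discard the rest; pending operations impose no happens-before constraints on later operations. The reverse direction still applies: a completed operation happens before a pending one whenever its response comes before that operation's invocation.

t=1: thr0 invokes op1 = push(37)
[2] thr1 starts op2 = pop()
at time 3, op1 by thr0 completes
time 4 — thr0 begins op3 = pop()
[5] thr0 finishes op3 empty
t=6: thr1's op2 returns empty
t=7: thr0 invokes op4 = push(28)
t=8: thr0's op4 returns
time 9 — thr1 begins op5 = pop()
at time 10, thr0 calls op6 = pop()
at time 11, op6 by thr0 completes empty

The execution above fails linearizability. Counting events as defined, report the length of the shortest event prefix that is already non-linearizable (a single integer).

events 1..5 are linearizable; a witness order is op1, op2, op3:
after step 1 (op1 push(37)): stack <37>
after step 2 (op2 pop() (pending, included)): stack <>
after step 3 (op3 pop() → empty): stack <>
with event 6 included (op2 responding at time 6), all real-time-consistent orders fail
one such order, op1, op2, op3, breaks at step 2 where op2 pop() → empty is illegal
one such order, op1, op3, op2, breaks at step 2 where op3 pop() → empty is illegal

6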